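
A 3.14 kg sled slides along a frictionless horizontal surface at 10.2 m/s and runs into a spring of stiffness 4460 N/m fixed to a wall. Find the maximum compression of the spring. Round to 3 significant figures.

x = 0.271 m

At max compression the sled is momentarily at rest: ½mv² = ½kx²
x = v√(m/k) = 10.2 × √(3.14/4460) = 0.2706 m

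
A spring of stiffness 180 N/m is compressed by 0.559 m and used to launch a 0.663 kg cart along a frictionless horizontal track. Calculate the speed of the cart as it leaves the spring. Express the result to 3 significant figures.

The cart leaves the spring when the spring is at natural length, so ½kx² = ½mv²
v = x√(k/m) = 0.559 × √(180/0.663) = 9.211 m/s

v = 9.21 m/s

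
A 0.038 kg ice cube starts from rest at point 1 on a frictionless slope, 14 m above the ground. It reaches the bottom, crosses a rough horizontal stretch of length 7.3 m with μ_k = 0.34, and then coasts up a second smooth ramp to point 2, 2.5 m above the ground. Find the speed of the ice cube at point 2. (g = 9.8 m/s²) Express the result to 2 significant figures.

v = 13 m/s

Energy at 1: mgh₁ = (0.038)(9.8)(14) = 5.2136 J
Friction loss: W_f = μ_k mg d = 0.9243 J
At 2: ½mv² + mgh₂ = mgh₁ − W_f
½mv² = 5.2136 − 0.9243 − 0.93100 = 3.3583 J
v = √(2 × 3.3583/0.038) = 13.29 m/s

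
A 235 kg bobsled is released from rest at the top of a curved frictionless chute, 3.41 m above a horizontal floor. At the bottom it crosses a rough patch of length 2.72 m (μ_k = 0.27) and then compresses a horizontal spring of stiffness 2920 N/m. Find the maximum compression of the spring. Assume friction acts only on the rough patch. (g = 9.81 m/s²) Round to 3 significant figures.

x = 2.06 m

Initial energy: E₁ = mgh = (235)(9.81)(3.41) = 7861.2 J
Friction removes W_f = μ_k mg d = (0.27)(235)(9.81)(2.72) = 1693 J
Energy reaching the spring: E = 7861.2 − 1693 = 6168.2 J
At max compression ½kx² = E ⇒ x = √(2E/k) = √(2 × 6168.2/2920) = 2.055 m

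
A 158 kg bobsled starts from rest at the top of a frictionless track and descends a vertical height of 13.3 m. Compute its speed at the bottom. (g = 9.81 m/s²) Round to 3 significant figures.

v = 16.2 m/s

Energy conservation between the two points: mgh = ½mv²
v = √(2gh) = √(2 × 9.81 × 13.3) = √260.95 = 16.15 m/s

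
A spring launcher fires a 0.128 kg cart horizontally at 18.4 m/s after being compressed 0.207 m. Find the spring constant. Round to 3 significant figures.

k = 1010 N/m

Energy stored in the spring equals the launch KE: ½kx² = ½mv²
k = mv²/x² = (0.128)(18.4)²/(0.207)² = 1011 N/m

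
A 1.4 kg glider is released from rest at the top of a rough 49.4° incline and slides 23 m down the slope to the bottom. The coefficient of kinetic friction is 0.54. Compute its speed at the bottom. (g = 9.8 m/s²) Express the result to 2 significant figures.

v = 14 m/s

Energy: mgh = ½mv² + W_f, with h = L sinθ and W_f = μ_k (mg cosθ) L
mgh = mgL sinθ = (1.4)(9.8)(23)sin49.4° = 239.60 J
W_f = μ_k mg cosθ · L = (0.54)(1.4)(9.8)cos49.4°·23 = 110.9 J
½mv² = 239.60 − 110.9 = 128.70 J
v = √(2 × 128.70/1.4) = 13.56 m/s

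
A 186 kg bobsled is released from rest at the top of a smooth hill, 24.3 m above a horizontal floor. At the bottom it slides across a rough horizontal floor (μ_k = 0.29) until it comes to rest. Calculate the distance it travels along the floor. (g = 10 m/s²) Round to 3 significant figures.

Energy bookkeeping (friction removes W_f = μ_k N d):
At rest all PE has been dissipated by friction: mgh = μ_k m g d
d = h/μ_k = 24.3/0.29 = 83.79 m

d = 83.8 m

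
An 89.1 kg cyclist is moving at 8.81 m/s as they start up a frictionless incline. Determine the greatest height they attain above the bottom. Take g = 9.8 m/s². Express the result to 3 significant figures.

Setting KE at the bottom equal to PE gained: ½mv² = mgh
h = v²/(2g) = 8.81²/(2 × 9.8) = 3.960 m

h = 3.96 m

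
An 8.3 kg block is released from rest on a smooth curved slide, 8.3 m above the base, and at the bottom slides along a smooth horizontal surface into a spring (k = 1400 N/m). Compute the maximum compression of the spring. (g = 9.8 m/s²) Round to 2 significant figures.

At max compression the block is momentarily at rest: mgh = ½kx²
x = √(2mgh/k) = √(2 × 8.3 × 9.8 × 8.3 / 1400) = 0.9821 m

x = 0.98 m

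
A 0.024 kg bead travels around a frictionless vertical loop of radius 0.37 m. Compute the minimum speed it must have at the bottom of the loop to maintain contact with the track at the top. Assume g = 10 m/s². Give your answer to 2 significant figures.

At the top: mg = mv_top²/r ⇒ v_top² = gr = 3.700 m²/s²
Energy from bottom to top (height 2r): ½mv_bot² = ½mv_top² + mg(2r)
v_bot² = gr + 4gr = 5gr = 18.50
v_bot = √(5gr) = 4.301 m/s

v = 4.3 m/s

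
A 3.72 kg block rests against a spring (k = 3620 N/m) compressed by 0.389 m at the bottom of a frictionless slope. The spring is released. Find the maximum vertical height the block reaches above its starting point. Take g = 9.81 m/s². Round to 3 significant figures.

h = 7.51 m

All spring PE becomes gravitational PE at the highest point: ½kx² = mgh
h = kx²/(2mg) = (3620)(0.389)²/(2 × 3.72 × 9.81) = 7.505 m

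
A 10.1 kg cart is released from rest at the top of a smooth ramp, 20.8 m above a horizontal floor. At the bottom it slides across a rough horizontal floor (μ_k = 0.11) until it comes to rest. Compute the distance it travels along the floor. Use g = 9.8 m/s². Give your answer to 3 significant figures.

d = 189 m

Energy bookkeeping (friction removes W_f = μ_k N d):
At rest all PE has been dissipated by friction: mgh = μ_k m g d
d = h/μ_k = 20.8/0.11 = 189.1 m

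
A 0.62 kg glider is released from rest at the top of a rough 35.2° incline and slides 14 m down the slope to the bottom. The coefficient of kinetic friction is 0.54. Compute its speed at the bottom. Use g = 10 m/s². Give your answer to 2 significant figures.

v = 6.2 m/s

Work–energy: mg(L sinθ) − μ_k(mg cosθ)L = ½mv²
mgh = mgL sinθ = (0.62)(10)(14)sin35.2° = 50.034 J
W_f = μ_k mg cosθ · L = (0.54)(0.62)(10)cos35.2°·14 = 38.30 J
½mv² = 50.034 − 38.30 = 11.733 J
v = √(2 × 11.733/0.62) = 6.152 m/s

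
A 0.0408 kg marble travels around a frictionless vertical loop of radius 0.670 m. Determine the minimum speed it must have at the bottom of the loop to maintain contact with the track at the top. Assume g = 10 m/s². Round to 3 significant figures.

At the top: mg = mv_top²/r ⇒ v_top² = gr = 6.700 m²/s²
Energy from bottom to top (height 2r): ½mv_bot² = ½mv_top² + mg(2r)
v_bot² = gr + 4gr = 5gr = 33.50
v_bot = √(5gr) = 5.788 m/s

v = 5.79 m/s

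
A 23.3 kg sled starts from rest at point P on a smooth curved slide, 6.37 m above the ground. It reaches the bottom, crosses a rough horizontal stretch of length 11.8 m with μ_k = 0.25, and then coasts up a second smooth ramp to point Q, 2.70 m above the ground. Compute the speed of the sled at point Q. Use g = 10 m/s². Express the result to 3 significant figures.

Energy at P: mgh₁ = (23.3)(10)(6.37) = 1484.2 J
Friction loss: W_f = μ_k mg d = 687.4 J
At Q: ½mv² + mgh₂ = mgh₁ − W_f
½mv² = 1484.2 − 687.4 − 629.10 = 167.76 J
v = √(2 × 167.76/23.3) = 3.795 m/s

v = 3.79 m/s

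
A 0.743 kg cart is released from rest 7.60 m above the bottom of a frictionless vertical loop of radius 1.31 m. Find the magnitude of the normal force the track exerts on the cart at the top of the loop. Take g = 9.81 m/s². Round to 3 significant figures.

N = 48.1 N

Energy from release to top (height 2r): mgh = ½mv_top² + mg(2r)
v_top² = 2g(h − 2r) = 2(9.81)(7.60 − 2.620) = 97.708 m²/s²
At the top, both N and weight point toward the centre: N + mg = mv_top²/r
N = m(v_top²/r − g) = 0.743(97.708/1.31 − 9.81) = 48.13 N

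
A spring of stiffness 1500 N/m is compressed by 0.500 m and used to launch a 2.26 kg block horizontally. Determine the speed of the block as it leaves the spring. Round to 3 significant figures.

The block leaves the spring when the spring is at natural length, so ½kx² = ½mv²
v = x√(k/m) = 0.500 × √(1500/2.26) = 12.88 m/s

v = 12.9 m/s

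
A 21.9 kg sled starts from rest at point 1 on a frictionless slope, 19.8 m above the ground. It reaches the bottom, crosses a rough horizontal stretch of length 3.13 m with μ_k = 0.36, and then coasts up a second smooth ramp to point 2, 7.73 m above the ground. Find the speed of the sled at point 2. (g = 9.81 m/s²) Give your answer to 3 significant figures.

Energy at 1: mgh₁ = (21.9)(9.81)(19.8) = 4253.8 J
Friction loss: W_f = μ_k mg d = 242.1 J
At 2: ½mv² + mgh₂ = mgh₁ − W_f
½mv² = 4253.8 − 242.1 − 1660.7 = 2351.0 J
v = √(2 × 2351.0/21.9) = 14.65 m/s

v = 14.7 m/s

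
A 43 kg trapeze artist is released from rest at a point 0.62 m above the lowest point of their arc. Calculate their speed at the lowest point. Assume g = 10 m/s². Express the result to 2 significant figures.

v = 3.5 m/s

Energy conservation between the two points: mgh = ½mv²
v = √(2gh) = √(2 × 10 × 0.62) = √12.400 = 3.521 m/s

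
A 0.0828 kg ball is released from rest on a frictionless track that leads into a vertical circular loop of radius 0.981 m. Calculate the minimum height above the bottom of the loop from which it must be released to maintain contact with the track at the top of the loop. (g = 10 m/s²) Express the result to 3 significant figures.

At the top, for minimum speed gravity alone supplies the centripetal force: mg = mv_top²/r ⇒ v_top² = gr = 9.810 m²/s²
Energy conservation from release height h to the top (height 2r): mgh = ½mv_top² + mg(2r)
h = v_top²/(2g) + 2r = r/2 + 2r = 5r/2 = 2.453 m

h = 2.45 m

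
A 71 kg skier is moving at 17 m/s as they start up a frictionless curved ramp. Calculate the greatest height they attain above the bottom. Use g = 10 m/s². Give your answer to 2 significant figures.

h = 14 m

Setting KE at the bottom equal to PE gained: ½mv² = mgh
h = v²/(2g) = 17²/(2 × 10) = 14.45 m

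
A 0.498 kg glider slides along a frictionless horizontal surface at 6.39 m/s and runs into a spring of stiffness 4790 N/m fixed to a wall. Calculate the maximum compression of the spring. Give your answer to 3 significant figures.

x = 0.0652 m

All KE is stored as spring PE at maximum compression: ½mv² = ½kx²
x = v√(m/k) = 6.39 × √(0.498/4790) = 0.06516 m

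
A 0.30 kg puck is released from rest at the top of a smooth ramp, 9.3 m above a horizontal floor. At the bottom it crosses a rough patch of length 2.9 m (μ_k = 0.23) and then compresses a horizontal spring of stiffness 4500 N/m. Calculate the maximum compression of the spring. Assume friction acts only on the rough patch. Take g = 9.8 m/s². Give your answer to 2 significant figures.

Initial energy: E₁ = mgh = (0.30)(9.8)(9.3) = 27.342 J
Friction removes W_f = μ_k mg d = (0.23)(0.30)(9.8)(2.9) = 1.961 J
Energy reaching the spring: E = 27.342 − 1.961 = 25.381 J
At max compression ½kx² = E ⇒ x = √(2E/k) = √(2 × 25.381/4500) = 0.1062 m

x = 0.11 m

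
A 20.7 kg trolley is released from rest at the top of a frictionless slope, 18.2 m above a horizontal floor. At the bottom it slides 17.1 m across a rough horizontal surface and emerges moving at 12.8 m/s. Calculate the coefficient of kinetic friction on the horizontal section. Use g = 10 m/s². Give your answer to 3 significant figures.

Applying the work–energy principle:
mgh = ½mv² + μ_k m g d
mgh = 3767.4 J; ½mv² = 1695.7 J
W_f = 3767.4 − 1695.7 = 2072 J
μ_k = W_f/(mg·d) = 2072/(207.0 × 17.1) = 0.5853

μ_k = 0.585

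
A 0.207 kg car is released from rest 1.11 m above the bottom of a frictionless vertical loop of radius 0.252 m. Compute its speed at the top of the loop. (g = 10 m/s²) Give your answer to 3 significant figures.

v = 3.48 m/s

Energy conservation: mgh = ½mv_top² + mg(2r)
v_top² = 2g(h − 2r) = 2(10)(1.11 − 0.5040) = 12.12
v_top = 3.481 m/s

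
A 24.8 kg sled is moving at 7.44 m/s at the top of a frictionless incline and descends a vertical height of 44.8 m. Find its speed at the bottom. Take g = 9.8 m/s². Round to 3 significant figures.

Energy conservation between the two points: ½mv₀² + mgh = ½mv²
v² = v₀² + 2gh = (7.44)² + 2(9.8)(44.8) = 933.43
v = √933.43 = 30.55 m/s

v = 30.6 m/s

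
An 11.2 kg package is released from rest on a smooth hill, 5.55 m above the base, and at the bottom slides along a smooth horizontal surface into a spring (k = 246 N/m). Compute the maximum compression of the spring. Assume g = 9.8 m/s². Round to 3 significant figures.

x = 2.23 m

Energy conservation (no friction) from release to max compression: mgh = ½kx²
x = √(2mgh/k) = √(2 × 11.2 × 9.8 × 5.55 / 246) = 2.225 m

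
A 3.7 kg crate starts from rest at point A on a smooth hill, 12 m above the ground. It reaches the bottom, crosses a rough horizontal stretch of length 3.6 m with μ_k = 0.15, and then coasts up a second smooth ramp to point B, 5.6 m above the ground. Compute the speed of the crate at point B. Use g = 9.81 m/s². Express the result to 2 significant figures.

v = 11 m/s

Energy at A: mgh₁ = (3.7)(9.81)(12) = 435.56 J
Friction loss: W_f = μ_k mg d = 19.60 J
At B: ½mv² + mgh₂ = mgh₁ − W_f
½mv² = 435.56 − 19.60 − 203.26 = 212.70 J
v = √(2 × 212.70/3.7) = 10.72 m/s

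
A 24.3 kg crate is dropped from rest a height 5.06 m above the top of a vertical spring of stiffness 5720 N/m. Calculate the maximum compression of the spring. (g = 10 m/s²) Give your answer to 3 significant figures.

Measuring PE from the top of the relaxed spring, at max compression the crate has dropped H + x with zero KE, so:
mg(H + x) = ½kx²
½(5720)x² − (24.3)(10)x − (24.3)(10)(5.06) = 0
2860x² − 243.0x − 1230 = 0
x = [243.0 + √(59049 + 1.4066e+07)]/(2 × 2860) = 0.6995 m

x = 0.700 m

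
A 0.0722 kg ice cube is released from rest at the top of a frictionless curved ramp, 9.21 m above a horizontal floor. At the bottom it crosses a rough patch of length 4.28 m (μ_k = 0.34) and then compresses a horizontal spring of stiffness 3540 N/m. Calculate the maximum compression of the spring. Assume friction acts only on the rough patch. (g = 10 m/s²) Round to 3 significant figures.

x = 0.0562 m

Initial energy: E₁ = mgh = (0.0722)(10)(9.21) = 6.6496 J
Friction removes W_f = μ_k mg d = (0.34)(0.0722)(10)(4.28) = 1.051 J
Energy reaching the spring: E = 6.6496 − 1.051 = 5.5990 J
At max compression ½kx² = E ⇒ x = √(2E/k) = √(2 × 5.5990/3540) = 0.05624 m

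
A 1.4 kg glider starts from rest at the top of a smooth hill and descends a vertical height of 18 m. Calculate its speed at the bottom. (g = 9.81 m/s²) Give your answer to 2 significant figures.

v = 19 m/s

Equating total energy at the two states: mgh = ½mv²
v = √(2gh) = √(2 × 9.81 × 18) = √353.16 = 18.79 m/s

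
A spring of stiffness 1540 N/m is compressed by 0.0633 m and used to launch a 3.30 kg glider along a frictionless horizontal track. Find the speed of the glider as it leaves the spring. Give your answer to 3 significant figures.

Spring PE converts entirely to kinetic energy: ½kx² = ½mv²
v = x√(k/m) = 0.0633 × √(1540/3.30) = 1.367 m/s

v = 1.37 m/s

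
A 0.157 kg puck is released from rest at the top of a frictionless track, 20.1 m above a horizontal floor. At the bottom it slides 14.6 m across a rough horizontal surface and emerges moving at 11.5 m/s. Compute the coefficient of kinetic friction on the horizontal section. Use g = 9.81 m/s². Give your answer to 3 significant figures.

μ_k = 0.915

Applying the work–energy principle:
mgh = ½mv² + μ_k m g d
mgh = 30.957 J; ½mv² = 10.382 J
W_f = 30.957 − 10.382 = 20.58 J
μ_k = W_f/(mg·d) = 20.58/(1.540 × 14.6) = 0.9150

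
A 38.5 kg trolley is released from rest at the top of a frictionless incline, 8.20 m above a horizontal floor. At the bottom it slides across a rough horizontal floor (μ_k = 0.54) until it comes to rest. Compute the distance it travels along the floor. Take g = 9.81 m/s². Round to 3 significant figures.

Energy bookkeeping (friction removes W_f = μ_k N d):
At rest all PE has been dissipated by friction: mgh = μ_k m g d
d = h/μ_k = 8.20/0.54 = 15.19 m

d = 15.2 m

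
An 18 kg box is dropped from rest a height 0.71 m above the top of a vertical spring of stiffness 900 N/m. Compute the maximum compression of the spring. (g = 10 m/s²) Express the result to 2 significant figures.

x = 0.77 m

Let x be the compression. The total drop is H + x, and the box is instantaneously at rest at max compression, so energy conservation gives:
mg(H + x) = ½kx²
½(900)x² − (18)(10)x − (18)(10)(0.71) = 0
450.0x² − 180.0x − 127.8 = 0
x = [180.0 + √(32400 + 230040)]/(2 × 450.0) = 0.7692 m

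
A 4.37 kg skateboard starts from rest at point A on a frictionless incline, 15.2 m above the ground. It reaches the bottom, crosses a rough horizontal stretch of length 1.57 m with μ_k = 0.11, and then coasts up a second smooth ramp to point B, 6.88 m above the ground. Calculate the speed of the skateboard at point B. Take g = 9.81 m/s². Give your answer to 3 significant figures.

Energy at A: mgh₁ = (4.37)(9.81)(15.2) = 651.62 J
Friction loss: W_f = μ_k mg d = 7.404 J
At B: ½mv² + mgh₂ = mgh₁ − W_f
½mv² = 651.62 − 7.404 − 294.94 = 349.27 J
v = √(2 × 349.27/4.37) = 12.64 m/s

v = 12.6 m/s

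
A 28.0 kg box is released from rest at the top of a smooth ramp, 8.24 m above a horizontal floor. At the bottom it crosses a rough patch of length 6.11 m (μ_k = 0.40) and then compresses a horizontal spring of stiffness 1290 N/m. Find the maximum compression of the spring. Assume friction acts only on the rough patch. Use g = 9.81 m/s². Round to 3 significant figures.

x = 1.57 m

Initial energy: E₁ = mgh = (28.0)(9.81)(8.24) = 2263.4 J
Friction removes W_f = μ_k mg d = (0.40)(28.0)(9.81)(6.11) = 671.3 J
Energy reaching the spring: E = 2263.4 − 671.3 = 1592.0 J
At max compression ½kx² = E ⇒ x = √(2E/k) = √(2 × 1592.0/1290) = 1.571 m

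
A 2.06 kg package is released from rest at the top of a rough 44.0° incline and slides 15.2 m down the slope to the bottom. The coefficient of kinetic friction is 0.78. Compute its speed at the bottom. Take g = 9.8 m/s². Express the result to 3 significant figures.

v = 6.31 m/s

Taking the bottom as reference, mgh = ½mv² + μ_k N L with h = L sinθ, N = mg cosθ:
mgh = mgL sinθ = (2.06)(9.8)(15.2)sin44.0° = 213.16 J
W_f = μ_k mg cosθ · L = (0.78)(2.06)(9.8)cos44.0°·15.2 = 172.2 J
½mv² = 213.16 − 172.2 = 40.988 J
v = √(2 × 40.988/2.06) = 6.308 m/s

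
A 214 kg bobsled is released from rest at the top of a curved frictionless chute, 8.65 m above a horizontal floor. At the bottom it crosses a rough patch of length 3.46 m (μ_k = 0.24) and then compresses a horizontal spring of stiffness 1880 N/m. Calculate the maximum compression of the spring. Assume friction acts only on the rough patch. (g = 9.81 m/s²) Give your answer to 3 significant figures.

x = 4.18 m

Initial energy: E₁ = mgh = (214)(9.81)(8.65) = 18159 J
Friction removes W_f = μ_k mg d = (0.24)(214)(9.81)(3.46) = 1743 J
Energy reaching the spring: E = 18159 − 1743 = 16416 J
At max compression ½kx² = E ⇒ x = √(2E/k) = √(2 × 16416/1880) = 4.179 m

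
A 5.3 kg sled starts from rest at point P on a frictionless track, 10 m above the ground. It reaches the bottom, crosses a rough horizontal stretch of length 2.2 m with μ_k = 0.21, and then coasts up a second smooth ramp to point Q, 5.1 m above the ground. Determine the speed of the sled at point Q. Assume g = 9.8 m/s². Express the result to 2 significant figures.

v = 9.3 m/s

Energy at P: mgh₁ = (5.3)(9.8)(10) = 519.40 J
Friction loss: W_f = μ_k mg d = 24.00 J
At Q: ½mv² + mgh₂ = mgh₁ − W_f
½mv² = 519.40 − 24.00 − 264.89 = 230.51 J
v = √(2 × 230.51/5.3) = 9.327 m/s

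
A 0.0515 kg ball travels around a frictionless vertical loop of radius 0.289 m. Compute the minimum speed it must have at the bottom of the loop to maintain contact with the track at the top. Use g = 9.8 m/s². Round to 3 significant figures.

At the top: mg = mv_top²/r ⇒ v_top² = gr = 2.832 m²/s²
Energy from bottom to top (height 2r): ½mv_bot² = ½mv_top² + mg(2r)
v_bot² = gr + 4gr = 5gr = 14.16
v_bot = √(5gr) = 3.763 m/s

v = 3.76 m/s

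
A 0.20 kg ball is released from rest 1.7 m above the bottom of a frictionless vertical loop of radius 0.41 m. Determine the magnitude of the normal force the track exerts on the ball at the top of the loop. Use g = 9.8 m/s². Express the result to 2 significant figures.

Energy from release to top (height 2r): mgh = ½mv_top² + mg(2r)
v_top² = 2g(h − 2r) = 2(9.8)(1.7 − 0.8200) = 17.248 m²/s²
At the top, both N and weight point toward the centre: N + mg = mv_top²/r
N = m(v_top²/r − g) = 0.20(17.248/0.41 − 9.8) = 6.454 N

N = 6.5 N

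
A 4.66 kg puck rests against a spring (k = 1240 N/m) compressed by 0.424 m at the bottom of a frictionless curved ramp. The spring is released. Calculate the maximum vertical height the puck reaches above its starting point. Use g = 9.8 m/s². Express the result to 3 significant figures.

At maximum height the puck is at rest, so ½kx² = mgh
h = kx²/(2mg) = (1240)(0.424)²/(2 × 4.66 × 9.8) = 2.441 m

h = 2.44 m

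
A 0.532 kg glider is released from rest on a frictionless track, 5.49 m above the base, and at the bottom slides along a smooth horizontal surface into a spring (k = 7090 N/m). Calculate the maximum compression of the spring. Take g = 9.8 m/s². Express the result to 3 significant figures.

At max compression the glider is momentarily at rest: mgh = ½kx²
x = √(2mgh/k) = √(2 × 0.532 × 9.8 × 5.49 / 7090) = 0.08986 m

x = 0.0899 m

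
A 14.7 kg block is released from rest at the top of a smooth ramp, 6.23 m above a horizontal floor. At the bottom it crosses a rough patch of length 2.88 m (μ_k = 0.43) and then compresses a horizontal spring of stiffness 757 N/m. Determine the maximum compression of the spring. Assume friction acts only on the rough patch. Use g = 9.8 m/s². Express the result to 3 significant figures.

Initial energy: E₁ = mgh = (14.7)(9.8)(6.23) = 897.49 J
Friction removes W_f = μ_k mg d = (0.43)(14.7)(9.8)(2.88) = 178.4 J
Energy reaching the spring: E = 897.49 − 178.4 = 719.09 J
At max compression ½kx² = E ⇒ x = √(2E/k) = √(2 × 719.09/757) = 1.378 m

x = 1.38 m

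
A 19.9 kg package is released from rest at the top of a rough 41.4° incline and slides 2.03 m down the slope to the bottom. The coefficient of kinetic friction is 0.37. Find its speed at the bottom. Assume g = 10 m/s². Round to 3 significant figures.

v = 3.95 m/s

Taking the bottom as reference, mgh = ½mv² + μ_k N L with h = L sinθ, N = mg cosθ:
mgh = mgL sinθ = (19.9)(10)(2.03)sin41.4° = 267.15 J
W_f = μ_k mg cosθ · L = (0.37)(19.9)(10)cos41.4°·2.03 = 112.1 J
½mv² = 267.15 − 112.1 = 155.03 J
v = √(2 × 155.03/19.9) = 3.947 m/s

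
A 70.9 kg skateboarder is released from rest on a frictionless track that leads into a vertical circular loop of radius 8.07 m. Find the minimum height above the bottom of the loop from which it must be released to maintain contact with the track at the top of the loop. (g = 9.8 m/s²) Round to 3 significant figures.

h = 20.2 m

At the top, for minimum speed gravity alone supplies the centripetal force: mg = mv_top²/r ⇒ v_top² = gr = 79.09 m²/s²
Energy conservation from release height h to the top (height 2r): mgh = ½mv_top² + mg(2r)
h = v_top²/(2g) + 2r = r/2 + 2r = 5r/2 = 20.18 m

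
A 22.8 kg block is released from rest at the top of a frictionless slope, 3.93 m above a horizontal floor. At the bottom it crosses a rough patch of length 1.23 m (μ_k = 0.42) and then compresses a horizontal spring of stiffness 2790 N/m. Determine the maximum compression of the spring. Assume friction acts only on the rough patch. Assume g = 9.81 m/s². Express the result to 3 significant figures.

x = 0.740 m

Initial energy: E₁ = mgh = (22.8)(9.81)(3.93) = 879.02 J
Friction removes W_f = μ_k mg d = (0.42)(22.8)(9.81)(1.23) = 115.5 J
Energy reaching the spring: E = 879.02 − 115.5 = 763.47 J
At max compression ½kx² = E ⇒ x = √(2E/k) = √(2 × 763.47/2790) = 0.7398 m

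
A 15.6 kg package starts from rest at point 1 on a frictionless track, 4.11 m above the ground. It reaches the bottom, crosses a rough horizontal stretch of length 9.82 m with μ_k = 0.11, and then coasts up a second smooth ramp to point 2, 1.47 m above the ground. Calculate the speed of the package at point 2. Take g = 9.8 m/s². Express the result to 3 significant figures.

v = 5.53 m/s

Energy at 1: mgh₁ = (15.6)(9.8)(4.11) = 628.34 J
Friction loss: W_f = μ_k mg d = 165.1 J
At 2: ½mv² + mgh₂ = mgh₁ − W_f
½mv² = 628.34 − 165.1 − 224.73 = 238.46 J
v = √(2 × 238.46/15.6) = 5.529 m/s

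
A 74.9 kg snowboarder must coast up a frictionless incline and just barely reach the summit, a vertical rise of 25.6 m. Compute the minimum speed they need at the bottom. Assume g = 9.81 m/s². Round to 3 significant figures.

At the top they are momentarily at rest, so all KE converts to PE: ½mv² = mgh
v = √(2gh) = √(2 × 9.81 × 25.6) = 22.41 m/s

v = 22.4 m/s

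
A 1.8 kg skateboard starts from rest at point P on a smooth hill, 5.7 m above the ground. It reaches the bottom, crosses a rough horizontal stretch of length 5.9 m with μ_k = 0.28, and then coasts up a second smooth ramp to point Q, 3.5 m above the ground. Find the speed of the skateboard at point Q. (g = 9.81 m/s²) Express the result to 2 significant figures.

Energy at P: mgh₁ = (1.8)(9.81)(5.7) = 100.65 J
Friction loss: W_f = μ_k mg d = 29.17 J
At Q: ½mv² + mgh₂ = mgh₁ − W_f
½mv² = 100.65 − 29.17 − 61.803 = 9.6766 J
v = √(2 × 9.6766/1.8) = 3.279 m/s

v = 3.3 m/s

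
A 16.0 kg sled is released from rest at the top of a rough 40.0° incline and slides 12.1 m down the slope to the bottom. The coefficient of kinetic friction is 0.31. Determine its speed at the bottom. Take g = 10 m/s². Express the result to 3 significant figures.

v = 9.90 m/s

Taking the bottom as reference, mgh = ½mv² + μ_k N L with h = L sinθ, N = mg cosθ:
mgh = mgL sinθ = (16.0)(10)(12.1)sin40.0° = 1244.4 J
W_f = μ_k mg cosθ · L = (0.31)(16.0)(10)cos40.0°·12.1 = 459.7 J
½mv² = 1244.4 − 459.7 = 784.69 J
v = √(2 × 784.69/16.0) = 9.904 m/s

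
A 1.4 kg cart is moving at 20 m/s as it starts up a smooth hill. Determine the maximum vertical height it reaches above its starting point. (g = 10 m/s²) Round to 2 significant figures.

By energy conservation, ½mv² = mgh
h = v²/(2g) = 20²/(2 × 10) = 20.00 m

h = 20 m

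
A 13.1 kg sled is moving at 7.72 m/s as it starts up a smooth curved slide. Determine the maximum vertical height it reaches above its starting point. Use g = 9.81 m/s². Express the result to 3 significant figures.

h = 3.04 m

Setting KE at the bottom equal to PE gained: ½mv² = mgh
h = v²/(2g) = 7.72²/(2 × 9.81) = 3.038 m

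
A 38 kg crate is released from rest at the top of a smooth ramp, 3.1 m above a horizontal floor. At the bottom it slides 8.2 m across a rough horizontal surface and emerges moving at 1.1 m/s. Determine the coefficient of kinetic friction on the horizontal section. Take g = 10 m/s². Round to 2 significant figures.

Applying the work–energy principle:
mgh = ½mv² + μ_k m g d
mgh = 1178.0 J; ½mv² = 22.990 J
W_f = 1178.0 − 22.990 = 1155 J
μ_k = W_f/(mg·d) = 1155/(380.0 × 8.2) = 0.3707

μ_k = 0.37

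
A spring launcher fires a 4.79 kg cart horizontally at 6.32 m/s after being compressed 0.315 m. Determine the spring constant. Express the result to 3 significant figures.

Energy stored in the spring equals the launch KE: ½kx² = ½mv²
k = mv²/x² = (4.79)(6.32)²/(0.315)² = 1928 N/m

k = 1930 N/m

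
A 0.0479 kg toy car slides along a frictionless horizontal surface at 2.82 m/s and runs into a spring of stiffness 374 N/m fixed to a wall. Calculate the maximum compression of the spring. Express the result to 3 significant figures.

x = 0.0319 m

Conservation of energy between contact and max compression: ½mv² = ½kx²
x = v√(m/k) = 2.82 × √(0.0479/374) = 0.03191 m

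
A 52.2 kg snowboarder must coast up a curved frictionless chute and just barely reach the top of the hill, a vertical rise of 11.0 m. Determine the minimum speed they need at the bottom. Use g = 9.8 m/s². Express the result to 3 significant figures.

At the top they are momentarily at rest, so all KE converts to PE: ½mv² = mgh
v = √(2gh) = √(2 × 9.8 × 11.0) = 14.68 m/s

v = 14.7 m/s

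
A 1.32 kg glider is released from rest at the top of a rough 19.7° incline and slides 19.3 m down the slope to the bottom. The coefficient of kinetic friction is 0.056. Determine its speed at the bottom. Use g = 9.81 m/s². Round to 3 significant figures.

Energy: mgh = ½mv² + W_f, with h = L sinθ and W_f = μ_k (mg cosθ) L
mgh = mgL sinθ = (1.32)(9.81)(19.3)sin19.7° = 84.247 J
W_f = μ_k mg cosθ · L = (0.056)(1.32)(9.81)cos19.7°·19.3 = 13.18 J
½mv² = 84.247 − 13.18 = 71.070 J
v = √(2 × 71.070/1.32) = 10.38 m/s

v = 10.4 m/s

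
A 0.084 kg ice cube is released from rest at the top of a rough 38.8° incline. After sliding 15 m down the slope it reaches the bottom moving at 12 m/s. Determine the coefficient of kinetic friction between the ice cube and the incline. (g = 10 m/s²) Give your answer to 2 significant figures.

mgh = ½mv² + μ_k (mg cosθ) L, with h = L sinθ
mgL sinθ = 7.8952 J; ½mv² = 6.0480 J
W_f = 7.8952 − 6.0480 = 1.847 J
μ_k = W_f/(mg cosθ · L) = 1.847/(0.6546 × 15) = 0.1881

μ_k = 0.19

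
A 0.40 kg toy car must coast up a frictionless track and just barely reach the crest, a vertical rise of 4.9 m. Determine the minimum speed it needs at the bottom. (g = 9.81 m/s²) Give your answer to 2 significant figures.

At the top it is momentarily at rest, so all KE converts to PE: ½mv² = mgh
v = √(2gh) = √(2 × 9.81 × 4.9) = 9.805 m/s

v = 9.8 m/s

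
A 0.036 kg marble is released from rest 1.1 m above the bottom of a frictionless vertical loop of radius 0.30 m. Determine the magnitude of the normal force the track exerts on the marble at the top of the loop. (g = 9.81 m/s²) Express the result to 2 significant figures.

Energy from release to top (height 2r): mgh = ½mv_top² + mg(2r)
v_top² = 2g(h − 2r) = 2(9.81)(1.1 − 0.6000) = 9.8100 m²/s²
At the top, both N and weight point toward the centre: N + mg = mv_top²/r
N = m(v_top²/r − g) = 0.036(9.8100/0.30 − 9.81) = 0.8240 N

N = 0.82 N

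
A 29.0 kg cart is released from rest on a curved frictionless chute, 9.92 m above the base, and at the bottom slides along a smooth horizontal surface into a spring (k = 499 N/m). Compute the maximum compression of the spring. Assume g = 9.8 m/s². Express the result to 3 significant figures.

x = 3.36 m

At max compression the cart is momentarily at rest: mgh = ½kx²
x = √(2mgh/k) = √(2 × 29.0 × 9.8 × 9.92 / 499) = 3.361 m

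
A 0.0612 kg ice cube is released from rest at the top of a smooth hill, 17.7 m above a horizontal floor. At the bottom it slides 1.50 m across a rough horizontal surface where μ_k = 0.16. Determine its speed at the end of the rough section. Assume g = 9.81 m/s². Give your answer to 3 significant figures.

v = 18.5 m/s

Applying the work–energy principle:
mgh = ½mv² + μ_k m g d
W_f = μ_k mg d = (0.16)(0.0612)(9.81)(1.50) = 0.1441 J
½mv² = mgh − W_f = 10.627 − 0.1441 = 10.482 J
v = √(2 × 10.482/0.0612) = 18.51 m/s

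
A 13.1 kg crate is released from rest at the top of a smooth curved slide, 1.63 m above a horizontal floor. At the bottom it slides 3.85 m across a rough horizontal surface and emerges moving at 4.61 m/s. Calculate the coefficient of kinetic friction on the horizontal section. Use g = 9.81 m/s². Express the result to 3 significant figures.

Energy at the top = energy at the end + work done against friction:
mgh = ½mv² + μ_k m g d
mgh = 209.47 J; ½mv² = 139.20 J
W_f = 209.47 − 139.20 = 70.27 J
μ_k = W_f/(mg·d) = 70.27/(128.5 × 3.85) = 0.1420

μ_k = 0.142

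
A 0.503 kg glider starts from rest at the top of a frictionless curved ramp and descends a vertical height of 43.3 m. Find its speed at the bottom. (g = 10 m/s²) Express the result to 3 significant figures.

Equating total energy at the two states: mgh = ½mv²
The mass cancels from both sides.
v = √(2gh) = √(2 × 10 × 43.3) = √866.00 = 29.43 m/s

v = 29.4 m/s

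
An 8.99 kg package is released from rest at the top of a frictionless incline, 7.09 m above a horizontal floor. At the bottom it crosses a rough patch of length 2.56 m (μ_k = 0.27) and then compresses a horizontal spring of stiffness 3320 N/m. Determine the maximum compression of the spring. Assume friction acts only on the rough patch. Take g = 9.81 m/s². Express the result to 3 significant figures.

Initial energy: E₁ = mgh = (8.99)(9.81)(7.09) = 625.28 J
Friction removes W_f = μ_k mg d = (0.27)(8.99)(9.81)(2.56) = 60.96 J
Energy reaching the spring: E = 625.28 − 60.96 = 564.32 J
At max compression ½kx² = E ⇒ x = √(2E/k) = √(2 × 564.32/3320) = 0.5831 m

x = 0.583 m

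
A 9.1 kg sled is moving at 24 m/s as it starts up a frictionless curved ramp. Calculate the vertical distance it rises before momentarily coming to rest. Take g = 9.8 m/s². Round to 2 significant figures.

h = 29 m

By energy conservation, ½mv² = mgh
h = v²/(2g) = 24²/(2 × 9.8) = 29.39 m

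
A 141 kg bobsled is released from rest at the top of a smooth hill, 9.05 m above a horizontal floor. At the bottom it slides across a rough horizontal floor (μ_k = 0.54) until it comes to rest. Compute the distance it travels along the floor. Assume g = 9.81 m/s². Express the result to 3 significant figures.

Applying the work–energy principle:
At rest all PE has been dissipated by friction: mgh = μ_k m g d
d = h/μ_k = 9.05/0.54 = 16.76 m

d = 16.8 m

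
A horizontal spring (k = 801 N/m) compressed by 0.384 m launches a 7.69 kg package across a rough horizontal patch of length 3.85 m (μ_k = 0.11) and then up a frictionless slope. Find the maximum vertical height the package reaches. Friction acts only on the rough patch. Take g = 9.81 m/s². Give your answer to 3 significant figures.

Spring energy: E₀ = ½kx² = ½(801)(0.384)² = 59.056 J
Friction: W_f = μ_k mg d = (0.11)(7.69)(9.81)(3.85) = 31.95 J
Energy at base of ramp: E = 59.056 − 31.95 = 27.108 J
At max height all remaining energy is PE: mgh = E ⇒ h = E/(mg) = 27.108/(7.69 × 9.81) = 0.3593 m

h = 0.359 m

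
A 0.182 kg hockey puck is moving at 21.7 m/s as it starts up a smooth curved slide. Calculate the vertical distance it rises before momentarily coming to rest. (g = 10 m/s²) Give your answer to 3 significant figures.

h = 23.5 m

Setting KE at the bottom equal to PE gained: ½mv² = mgh
h = v²/(2g) = 21.7²/(2 × 10) = 23.54 m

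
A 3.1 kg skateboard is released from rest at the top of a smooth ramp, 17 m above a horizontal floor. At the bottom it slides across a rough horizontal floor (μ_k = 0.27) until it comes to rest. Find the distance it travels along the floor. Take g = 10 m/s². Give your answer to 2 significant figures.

Applying the work–energy principle:
At rest all PE has been dissipated by friction: mgh = μ_k m g d
d = h/μ_k = 17/0.27 = 62.96 m

d = 63 m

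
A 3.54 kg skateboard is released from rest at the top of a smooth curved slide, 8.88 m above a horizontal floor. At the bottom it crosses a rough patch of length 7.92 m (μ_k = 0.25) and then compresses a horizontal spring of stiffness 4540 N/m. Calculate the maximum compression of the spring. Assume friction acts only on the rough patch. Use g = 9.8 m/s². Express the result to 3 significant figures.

Initial energy: E₁ = mgh = (3.54)(9.8)(8.88) = 308.06 J
Friction removes W_f = μ_k mg d = (0.25)(3.54)(9.8)(7.92) = 68.69 J
Energy reaching the spring: E = 308.06 − 68.69 = 239.37 J
At max compression ½kx² = E ⇒ x = √(2E/k) = √(2 × 239.37/4540) = 0.3247 m

x = 0.325 m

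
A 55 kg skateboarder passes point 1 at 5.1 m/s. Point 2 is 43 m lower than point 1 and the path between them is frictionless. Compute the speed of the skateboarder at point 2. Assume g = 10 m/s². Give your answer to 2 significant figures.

v = 30 m/s

Energy conservation between the two points: ½mv₀² + mgh = ½mv²
The mass cancels from both sides.
v² = v₀² + 2gh = (5.1)² + 2(10)(43) = 886.01
v = √886.01 = 29.77 m/s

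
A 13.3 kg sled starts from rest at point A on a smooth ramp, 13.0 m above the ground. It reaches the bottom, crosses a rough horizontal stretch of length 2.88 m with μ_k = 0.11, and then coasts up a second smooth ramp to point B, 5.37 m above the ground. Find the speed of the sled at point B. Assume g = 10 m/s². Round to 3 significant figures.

v = 12.1 m/s

Energy at A: mgh₁ = (13.3)(10)(13.0) = 1729.0 J
Friction loss: W_f = μ_k mg d = 42.13 J
At B: ½mv² + mgh₂ = mgh₁ − W_f
½mv² = 1729.0 − 42.13 − 714.21 = 972.66 J
v = √(2 × 972.66/13.3) = 12.09 m/s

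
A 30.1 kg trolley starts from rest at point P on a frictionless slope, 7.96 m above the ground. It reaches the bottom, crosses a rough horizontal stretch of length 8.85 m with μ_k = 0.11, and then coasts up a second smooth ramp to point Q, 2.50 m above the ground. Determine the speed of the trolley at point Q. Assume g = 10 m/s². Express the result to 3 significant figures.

v = 9.47 m/s

Energy at P: mgh₁ = (30.1)(10)(7.96) = 2396.0 J
Friction loss: W_f = μ_k mg d = 293.0 J
At Q: ½mv² + mgh₂ = mgh₁ − W_f
½mv² = 2396.0 − 293.0 − 752.50 = 1350.4 J
v = √(2 × 1350.4/30.1) = 9.473 m/s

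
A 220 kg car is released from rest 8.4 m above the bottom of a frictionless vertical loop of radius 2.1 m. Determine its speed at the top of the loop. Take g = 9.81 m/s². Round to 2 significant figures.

Energy conservation: mgh = ½mv_top² + mg(2r)
v_top² = 2g(h − 2r) = 2(9.81)(8.4 − 4.200) = 82.40
v_top = 9.078 m/s

v = 9.1 m/s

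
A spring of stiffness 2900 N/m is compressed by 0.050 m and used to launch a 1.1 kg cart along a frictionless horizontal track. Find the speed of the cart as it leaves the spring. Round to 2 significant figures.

The cart leaves the spring when the spring is at natural length, so ½kx² = ½mv²
v = x√(k/m) = 0.050 × √(2900/1.1) = 2.567 m/s

v = 2.6 m/s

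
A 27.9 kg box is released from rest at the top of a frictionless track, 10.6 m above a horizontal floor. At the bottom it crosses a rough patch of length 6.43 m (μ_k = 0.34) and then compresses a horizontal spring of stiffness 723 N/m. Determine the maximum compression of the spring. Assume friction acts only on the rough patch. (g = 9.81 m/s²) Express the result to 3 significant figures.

Initial energy: E₁ = mgh = (27.9)(9.81)(10.6) = 2901.2 J
Friction removes W_f = μ_k mg d = (0.34)(27.9)(9.81)(6.43) = 598.4 J
Energy reaching the spring: E = 2901.2 − 598.4 = 2302.8 J
At max compression ½kx² = E ⇒ x = √(2E/k) = √(2 × 2302.8/723) = 2.524 m

x = 2.52 m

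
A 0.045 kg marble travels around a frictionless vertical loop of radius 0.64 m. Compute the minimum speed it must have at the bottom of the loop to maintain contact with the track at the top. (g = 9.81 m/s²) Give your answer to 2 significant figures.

At the top: mg = mv_top²/r ⇒ v_top² = gr = 6.278 m²/s²
Energy from bottom to top (height 2r): ½mv_bot² = ½mv_top² + mg(2r)
v_bot² = gr + 4gr = 5gr = 31.39
v_bot = √(5gr) = 5.603 m/s

v = 5.6 m/s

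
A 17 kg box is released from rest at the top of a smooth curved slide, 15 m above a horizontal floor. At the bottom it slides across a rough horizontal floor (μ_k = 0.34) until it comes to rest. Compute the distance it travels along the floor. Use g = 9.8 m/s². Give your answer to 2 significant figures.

Applying the work–energy principle:
At rest all PE has been dissipated by friction: mgh = μ_k m g d
d = h/μ_k = 15/0.34 = 44.12 m

d = 44 m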